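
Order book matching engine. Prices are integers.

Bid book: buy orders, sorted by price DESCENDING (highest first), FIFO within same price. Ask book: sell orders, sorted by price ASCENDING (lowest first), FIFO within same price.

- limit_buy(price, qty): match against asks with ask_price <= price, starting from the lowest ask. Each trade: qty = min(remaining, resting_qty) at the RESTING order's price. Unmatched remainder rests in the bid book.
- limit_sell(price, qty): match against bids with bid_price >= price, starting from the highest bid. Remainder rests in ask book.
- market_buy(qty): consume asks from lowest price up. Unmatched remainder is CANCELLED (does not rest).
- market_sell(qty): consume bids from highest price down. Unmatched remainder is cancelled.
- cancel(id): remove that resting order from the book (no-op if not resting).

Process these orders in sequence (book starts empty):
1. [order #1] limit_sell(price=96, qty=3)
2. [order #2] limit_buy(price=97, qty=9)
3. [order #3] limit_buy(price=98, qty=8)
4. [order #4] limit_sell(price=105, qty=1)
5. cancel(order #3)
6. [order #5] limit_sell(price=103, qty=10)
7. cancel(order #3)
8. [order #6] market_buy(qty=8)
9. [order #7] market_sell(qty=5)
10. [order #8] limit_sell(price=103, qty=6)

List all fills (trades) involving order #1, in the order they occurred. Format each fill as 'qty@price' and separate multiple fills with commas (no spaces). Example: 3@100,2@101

Answer: 3@96

Derivation:
After op 1 [order #1] limit_sell(price=96, qty=3): fills=none; bids=[-] asks=[#1:3@96]
After op 2 [order #2] limit_buy(price=97, qty=9): fills=#2x#1:3@96; bids=[#2:6@97] asks=[-]
After op 3 [order #3] limit_buy(price=98, qty=8): fills=none; bids=[#3:8@98 #2:6@97] asks=[-]
After op 4 [order #4] limit_sell(price=105, qty=1): fills=none; bids=[#3:8@98 #2:6@97] asks=[#4:1@105]
After op 5 cancel(order #3): fills=none; bids=[#2:6@97] asks=[#4:1@105]
After op 6 [order #5] limit_sell(price=103, qty=10): fills=none; bids=[#2:6@97] asks=[#5:10@103 #4:1@105]
After op 7 cancel(order #3): fills=none; bids=[#2:6@97] asks=[#5:10@103 #4:1@105]
After op 8 [order #6] market_buy(qty=8): fills=#6x#5:8@103; bids=[#2:6@97] asks=[#5:2@103 #4:1@105]
After op 9 [order #7] market_sell(qty=5): fills=#2x#7:5@97; bids=[#2:1@97] asks=[#5:2@103 #4:1@105]
After op 10 [order #8] limit_sell(price=103, qty=6): fills=none; bids=[#2:1@97] asks=[#5:2@103 #8:6@103 #4:1@105]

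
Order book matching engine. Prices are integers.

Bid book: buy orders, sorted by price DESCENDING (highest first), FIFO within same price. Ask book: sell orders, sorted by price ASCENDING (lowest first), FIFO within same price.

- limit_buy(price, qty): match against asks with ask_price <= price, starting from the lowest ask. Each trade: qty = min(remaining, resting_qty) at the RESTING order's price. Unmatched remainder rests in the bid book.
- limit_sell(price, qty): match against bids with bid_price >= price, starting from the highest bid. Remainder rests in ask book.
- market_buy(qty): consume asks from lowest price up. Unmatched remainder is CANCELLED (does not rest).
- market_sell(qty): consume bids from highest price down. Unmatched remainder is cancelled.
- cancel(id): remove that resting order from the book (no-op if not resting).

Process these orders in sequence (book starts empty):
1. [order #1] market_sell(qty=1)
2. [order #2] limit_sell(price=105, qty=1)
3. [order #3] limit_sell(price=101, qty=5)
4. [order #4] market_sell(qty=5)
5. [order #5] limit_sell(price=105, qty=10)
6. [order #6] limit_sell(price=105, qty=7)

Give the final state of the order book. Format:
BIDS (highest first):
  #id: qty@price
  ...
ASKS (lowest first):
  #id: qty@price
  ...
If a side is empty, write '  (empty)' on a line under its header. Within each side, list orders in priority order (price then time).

After op 1 [order #1] market_sell(qty=1): fills=none; bids=[-] asks=[-]
After op 2 [order #2] limit_sell(price=105, qty=1): fills=none; bids=[-] asks=[#2:1@105]
After op 3 [order #3] limit_sell(price=101, qty=5): fills=none; bids=[-] asks=[#3:5@101 #2:1@105]
After op 4 [order #4] market_sell(qty=5): fills=none; bids=[-] asks=[#3:5@101 #2:1@105]
After op 5 [order #5] limit_sell(price=105, qty=10): fills=none; bids=[-] asks=[#3:5@101 #2:1@105 #5:10@105]
After op 6 [order #6] limit_sell(price=105, qty=7): fills=none; bids=[-] asks=[#3:5@101 #2:1@105 #5:10@105 #6:7@105]

Answer: BIDS (highest first):
  (empty)
ASKS (lowest first):
  #3: 5@101
  #2: 1@105
  #5: 10@105
  #6: 7@105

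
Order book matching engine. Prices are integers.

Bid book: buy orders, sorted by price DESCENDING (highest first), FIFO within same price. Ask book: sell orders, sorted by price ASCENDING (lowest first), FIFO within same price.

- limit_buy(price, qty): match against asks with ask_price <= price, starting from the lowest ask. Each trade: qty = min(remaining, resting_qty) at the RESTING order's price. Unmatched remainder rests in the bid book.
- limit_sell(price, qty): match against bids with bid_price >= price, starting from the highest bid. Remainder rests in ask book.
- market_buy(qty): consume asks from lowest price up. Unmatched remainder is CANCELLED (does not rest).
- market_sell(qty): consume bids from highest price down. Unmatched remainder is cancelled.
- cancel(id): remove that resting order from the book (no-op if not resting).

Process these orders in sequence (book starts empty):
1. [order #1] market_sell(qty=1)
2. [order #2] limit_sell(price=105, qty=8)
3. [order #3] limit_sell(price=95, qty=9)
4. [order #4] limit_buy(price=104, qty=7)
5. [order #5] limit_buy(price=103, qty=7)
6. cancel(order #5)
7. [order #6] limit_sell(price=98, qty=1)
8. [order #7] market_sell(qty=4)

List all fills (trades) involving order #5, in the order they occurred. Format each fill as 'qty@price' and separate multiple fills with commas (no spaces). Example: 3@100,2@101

After op 1 [order #1] market_sell(qty=1): fills=none; bids=[-] asks=[-]
After op 2 [order #2] limit_sell(price=105, qty=8): fills=none; bids=[-] asks=[#2:8@105]
After op 3 [order #3] limit_sell(price=95, qty=9): fills=none; bids=[-] asks=[#3:9@95 #2:8@105]
After op 4 [order #4] limit_buy(price=104, qty=7): fills=#4x#3:7@95; bids=[-] asks=[#3:2@95 #2:8@105]
After op 5 [order #5] limit_buy(price=103, qty=7): fills=#5x#3:2@95; bids=[#5:5@103] asks=[#2:8@105]
After op 6 cancel(order #5): fills=none; bids=[-] asks=[#2:8@105]
After op 7 [order #6] limit_sell(price=98, qty=1): fills=none; bids=[-] asks=[#6:1@98 #2:8@105]
After op 8 [order #7] market_sell(qty=4): fills=none; bids=[-] asks=[#6:1@98 #2:8@105]

Answer: 2@95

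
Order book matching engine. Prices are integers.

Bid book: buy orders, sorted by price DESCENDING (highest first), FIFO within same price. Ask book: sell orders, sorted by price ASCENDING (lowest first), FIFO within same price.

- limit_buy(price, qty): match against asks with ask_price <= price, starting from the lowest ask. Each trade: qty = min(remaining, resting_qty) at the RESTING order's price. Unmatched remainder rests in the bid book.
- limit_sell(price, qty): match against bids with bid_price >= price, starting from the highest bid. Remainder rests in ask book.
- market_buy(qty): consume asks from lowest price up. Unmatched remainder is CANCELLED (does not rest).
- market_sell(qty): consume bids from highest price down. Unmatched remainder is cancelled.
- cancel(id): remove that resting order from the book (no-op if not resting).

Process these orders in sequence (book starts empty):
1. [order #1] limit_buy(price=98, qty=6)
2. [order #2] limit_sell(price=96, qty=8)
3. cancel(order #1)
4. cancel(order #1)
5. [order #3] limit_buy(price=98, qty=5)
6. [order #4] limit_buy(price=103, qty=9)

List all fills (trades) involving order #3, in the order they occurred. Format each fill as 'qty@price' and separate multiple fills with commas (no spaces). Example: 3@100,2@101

After op 1 [order #1] limit_buy(price=98, qty=6): fills=none; bids=[#1:6@98] asks=[-]
After op 2 [order #2] limit_sell(price=96, qty=8): fills=#1x#2:6@98; bids=[-] asks=[#2:2@96]
After op 3 cancel(order #1): fills=none; bids=[-] asks=[#2:2@96]
After op 4 cancel(order #1): fills=none; bids=[-] asks=[#2:2@96]
After op 5 [order #3] limit_buy(price=98, qty=5): fills=#3x#2:2@96; bids=[#3:3@98] asks=[-]
After op 6 [order #4] limit_buy(price=103, qty=9): fills=none; bids=[#4:9@103 #3:3@98] asks=[-]

Answer: 2@96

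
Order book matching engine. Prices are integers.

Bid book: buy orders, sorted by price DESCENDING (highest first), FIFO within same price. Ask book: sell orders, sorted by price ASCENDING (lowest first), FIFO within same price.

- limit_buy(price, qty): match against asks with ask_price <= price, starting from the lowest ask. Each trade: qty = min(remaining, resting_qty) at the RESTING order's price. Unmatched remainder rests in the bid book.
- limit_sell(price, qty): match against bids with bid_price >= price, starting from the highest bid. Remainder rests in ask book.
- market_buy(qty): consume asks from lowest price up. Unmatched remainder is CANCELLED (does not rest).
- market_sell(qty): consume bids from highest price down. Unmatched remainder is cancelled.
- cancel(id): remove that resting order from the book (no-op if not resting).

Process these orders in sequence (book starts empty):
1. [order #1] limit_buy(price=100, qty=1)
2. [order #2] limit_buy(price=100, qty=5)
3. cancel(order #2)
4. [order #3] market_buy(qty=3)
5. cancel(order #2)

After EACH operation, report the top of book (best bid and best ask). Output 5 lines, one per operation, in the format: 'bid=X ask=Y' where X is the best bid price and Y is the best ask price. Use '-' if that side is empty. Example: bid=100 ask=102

After op 1 [order #1] limit_buy(price=100, qty=1): fills=none; bids=[#1:1@100] asks=[-]
After op 2 [order #2] limit_buy(price=100, qty=5): fills=none; bids=[#1:1@100 #2:5@100] asks=[-]
After op 3 cancel(order #2): fills=none; bids=[#1:1@100] asks=[-]
After op 4 [order #3] market_buy(qty=3): fills=none; bids=[#1:1@100] asks=[-]
After op 5 cancel(order #2): fills=none; bids=[#1:1@100] asks=[-]

Answer: bid=100 ask=-
bid=100 ask=-
bid=100 ask=-
bid=100 ask=-
bid=100 ask=-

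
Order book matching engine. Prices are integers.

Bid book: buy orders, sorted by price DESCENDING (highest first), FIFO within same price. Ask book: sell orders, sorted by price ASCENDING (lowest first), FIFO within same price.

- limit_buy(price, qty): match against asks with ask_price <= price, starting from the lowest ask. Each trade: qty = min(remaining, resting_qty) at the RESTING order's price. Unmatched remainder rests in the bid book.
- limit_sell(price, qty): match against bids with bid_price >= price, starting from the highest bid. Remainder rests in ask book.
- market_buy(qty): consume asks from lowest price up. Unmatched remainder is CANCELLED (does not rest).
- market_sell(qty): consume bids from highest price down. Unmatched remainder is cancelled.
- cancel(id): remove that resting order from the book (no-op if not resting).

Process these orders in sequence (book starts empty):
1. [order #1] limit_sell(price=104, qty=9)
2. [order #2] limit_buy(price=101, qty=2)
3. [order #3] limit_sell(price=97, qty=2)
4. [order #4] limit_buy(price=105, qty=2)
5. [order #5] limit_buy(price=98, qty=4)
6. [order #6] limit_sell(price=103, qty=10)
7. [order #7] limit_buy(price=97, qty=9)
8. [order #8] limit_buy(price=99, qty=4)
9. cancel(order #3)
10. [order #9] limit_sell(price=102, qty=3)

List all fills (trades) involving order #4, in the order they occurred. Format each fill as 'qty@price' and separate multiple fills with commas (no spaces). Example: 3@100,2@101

Answer: 2@104

Derivation:
After op 1 [order #1] limit_sell(price=104, qty=9): fills=none; bids=[-] asks=[#1:9@104]
After op 2 [order #2] limit_buy(price=101, qty=2): fills=none; bids=[#2:2@101] asks=[#1:9@104]
After op 3 [order #3] limit_sell(price=97, qty=2): fills=#2x#3:2@101; bids=[-] asks=[#1:9@104]
After op 4 [order #4] limit_buy(price=105, qty=2): fills=#4x#1:2@104; bids=[-] asks=[#1:7@104]
After op 5 [order #5] limit_buy(price=98, qty=4): fills=none; bids=[#5:4@98] asks=[#1:7@104]
After op 6 [order #6] limit_sell(price=103, qty=10): fills=none; bids=[#5:4@98] asks=[#6:10@103 #1:7@104]
After op 7 [order #7] limit_buy(price=97, qty=9): fills=none; bids=[#5:4@98 #7:9@97] asks=[#6:10@103 #1:7@104]
After op 8 [order #8] limit_buy(price=99, qty=4): fills=none; bids=[#8:4@99 #5:4@98 #7:9@97] asks=[#6:10@103 #1:7@104]
After op 9 cancel(order #3): fills=none; bids=[#8:4@99 #5:4@98 #7:9@97] asks=[#6:10@103 #1:7@104]
After op 10 [order #9] limit_sell(price=102, qty=3): fills=none; bids=[#8:4@99 #5:4@98 #7:9@97] asks=[#9:3@102 #6:10@103 #1:7@104]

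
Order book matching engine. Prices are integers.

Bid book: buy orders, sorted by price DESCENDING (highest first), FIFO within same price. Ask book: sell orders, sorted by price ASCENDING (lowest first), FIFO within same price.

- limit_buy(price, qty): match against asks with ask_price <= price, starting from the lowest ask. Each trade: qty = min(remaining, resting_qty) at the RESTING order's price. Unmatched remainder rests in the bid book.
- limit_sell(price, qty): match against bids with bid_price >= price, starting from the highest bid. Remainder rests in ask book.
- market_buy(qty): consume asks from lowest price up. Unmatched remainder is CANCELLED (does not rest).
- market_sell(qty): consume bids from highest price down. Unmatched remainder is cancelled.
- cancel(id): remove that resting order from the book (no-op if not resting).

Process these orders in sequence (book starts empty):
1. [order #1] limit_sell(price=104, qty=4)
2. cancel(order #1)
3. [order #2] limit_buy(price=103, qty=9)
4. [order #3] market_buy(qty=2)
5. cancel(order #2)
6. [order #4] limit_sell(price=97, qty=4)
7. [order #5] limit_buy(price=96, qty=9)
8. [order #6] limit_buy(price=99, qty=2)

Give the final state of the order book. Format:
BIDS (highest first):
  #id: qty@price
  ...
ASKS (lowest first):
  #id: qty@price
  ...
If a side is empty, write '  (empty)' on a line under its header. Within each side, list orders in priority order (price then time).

Answer: BIDS (highest first):
  #5: 9@96
ASKS (lowest first):
  #4: 2@97

Derivation:
After op 1 [order #1] limit_sell(price=104, qty=4): fills=none; bids=[-] asks=[#1:4@104]
After op 2 cancel(order #1): fills=none; bids=[-] asks=[-]
After op 3 [order #2] limit_buy(price=103, qty=9): fills=none; bids=[#2:9@103] asks=[-]
After op 4 [order #3] market_buy(qty=2): fills=none; bids=[#2:9@103] asks=[-]
After op 5 cancel(order #2): fills=none; bids=[-] asks=[-]
After op 6 [order #4] limit_sell(price=97, qty=4): fills=none; bids=[-] asks=[#4:4@97]
After op 7 [order #5] limit_buy(price=96, qty=9): fills=none; bids=[#5:9@96] asks=[#4:4@97]
After op 8 [order #6] limit_buy(price=99, qty=2): fills=#6x#4:2@97; bids=[#5:9@96] asks=[#4:2@97]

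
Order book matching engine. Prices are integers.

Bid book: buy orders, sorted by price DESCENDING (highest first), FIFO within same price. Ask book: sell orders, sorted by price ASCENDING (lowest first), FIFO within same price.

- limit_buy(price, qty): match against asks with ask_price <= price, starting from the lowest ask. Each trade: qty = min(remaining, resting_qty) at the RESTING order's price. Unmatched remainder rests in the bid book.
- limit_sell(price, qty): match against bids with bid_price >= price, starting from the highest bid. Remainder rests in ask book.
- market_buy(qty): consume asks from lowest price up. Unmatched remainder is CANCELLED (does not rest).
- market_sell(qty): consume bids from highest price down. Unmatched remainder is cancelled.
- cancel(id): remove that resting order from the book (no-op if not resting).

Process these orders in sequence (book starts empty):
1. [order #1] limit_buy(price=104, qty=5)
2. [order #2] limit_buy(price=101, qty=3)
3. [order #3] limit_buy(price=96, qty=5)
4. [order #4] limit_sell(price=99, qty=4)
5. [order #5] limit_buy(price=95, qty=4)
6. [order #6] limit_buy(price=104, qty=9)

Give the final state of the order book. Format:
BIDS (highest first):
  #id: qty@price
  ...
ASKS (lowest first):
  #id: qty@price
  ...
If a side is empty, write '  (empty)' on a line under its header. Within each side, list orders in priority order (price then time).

Answer: BIDS (highest first):
  #1: 1@104
  #6: 9@104
  #2: 3@101
  #3: 5@96
  #5: 4@95
ASKS (lowest first):
  (empty)

Derivation:
After op 1 [order #1] limit_buy(price=104, qty=5): fills=none; bids=[#1:5@104] asks=[-]
After op 2 [order #2] limit_buy(price=101, qty=3): fills=none; bids=[#1:5@104 #2:3@101] asks=[-]
After op 3 [order #3] limit_buy(price=96, qty=5): fills=none; bids=[#1:5@104 #2:3@101 #3:5@96] asks=[-]
After op 4 [order #4] limit_sell(price=99, qty=4): fills=#1x#4:4@104; bids=[#1:1@104 #2:3@101 #3:5@96] asks=[-]
After op 5 [order #5] limit_buy(price=95, qty=4): fills=none; bids=[#1:1@104 #2:3@101 #3:5@96 #5:4@95] asks=[-]
After op 6 [order #6] limit_buy(price=104, qty=9): fills=none; bids=[#1:1@104 #6:9@104 #2:3@101 #3:5@96 #5:4@95] asks=[-]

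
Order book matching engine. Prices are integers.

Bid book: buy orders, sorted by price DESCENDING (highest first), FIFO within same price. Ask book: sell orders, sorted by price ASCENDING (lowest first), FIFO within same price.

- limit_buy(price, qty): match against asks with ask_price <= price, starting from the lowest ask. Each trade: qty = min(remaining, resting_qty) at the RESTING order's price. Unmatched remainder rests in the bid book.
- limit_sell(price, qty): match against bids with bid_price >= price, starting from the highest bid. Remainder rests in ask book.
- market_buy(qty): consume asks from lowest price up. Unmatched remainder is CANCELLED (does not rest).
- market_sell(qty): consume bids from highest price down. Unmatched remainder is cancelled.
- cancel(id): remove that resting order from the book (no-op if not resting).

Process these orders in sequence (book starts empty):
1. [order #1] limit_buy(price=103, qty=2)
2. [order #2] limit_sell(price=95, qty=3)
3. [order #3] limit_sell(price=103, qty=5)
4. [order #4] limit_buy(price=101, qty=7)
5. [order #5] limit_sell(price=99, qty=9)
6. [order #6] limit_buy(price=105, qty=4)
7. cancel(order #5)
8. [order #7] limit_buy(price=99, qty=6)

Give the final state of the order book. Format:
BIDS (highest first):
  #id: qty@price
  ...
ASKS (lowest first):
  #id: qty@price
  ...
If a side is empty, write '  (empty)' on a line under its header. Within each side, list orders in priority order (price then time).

Answer: BIDS (highest first):
  #7: 6@99
ASKS (lowest first):
  #3: 4@103

Derivation:
After op 1 [order #1] limit_buy(price=103, qty=2): fills=none; bids=[#1:2@103] asks=[-]
After op 2 [order #2] limit_sell(price=95, qty=3): fills=#1x#2:2@103; bids=[-] asks=[#2:1@95]
After op 3 [order #3] limit_sell(price=103, qty=5): fills=none; bids=[-] asks=[#2:1@95 #3:5@103]
After op 4 [order #4] limit_buy(price=101, qty=7): fills=#4x#2:1@95; bids=[#4:6@101] asks=[#3:5@103]
After op 5 [order #5] limit_sell(price=99, qty=9): fills=#4x#5:6@101; bids=[-] asks=[#5:3@99 #3:5@103]
After op 6 [order #6] limit_buy(price=105, qty=4): fills=#6x#5:3@99 #6x#3:1@103; bids=[-] asks=[#3:4@103]
After op 7 cancel(order #5): fills=none; bids=[-] asks=[#3:4@103]
After op 8 [order #7] limit_buy(price=99, qty=6): fills=none; bids=[#7:6@99] asks=[#3:4@103]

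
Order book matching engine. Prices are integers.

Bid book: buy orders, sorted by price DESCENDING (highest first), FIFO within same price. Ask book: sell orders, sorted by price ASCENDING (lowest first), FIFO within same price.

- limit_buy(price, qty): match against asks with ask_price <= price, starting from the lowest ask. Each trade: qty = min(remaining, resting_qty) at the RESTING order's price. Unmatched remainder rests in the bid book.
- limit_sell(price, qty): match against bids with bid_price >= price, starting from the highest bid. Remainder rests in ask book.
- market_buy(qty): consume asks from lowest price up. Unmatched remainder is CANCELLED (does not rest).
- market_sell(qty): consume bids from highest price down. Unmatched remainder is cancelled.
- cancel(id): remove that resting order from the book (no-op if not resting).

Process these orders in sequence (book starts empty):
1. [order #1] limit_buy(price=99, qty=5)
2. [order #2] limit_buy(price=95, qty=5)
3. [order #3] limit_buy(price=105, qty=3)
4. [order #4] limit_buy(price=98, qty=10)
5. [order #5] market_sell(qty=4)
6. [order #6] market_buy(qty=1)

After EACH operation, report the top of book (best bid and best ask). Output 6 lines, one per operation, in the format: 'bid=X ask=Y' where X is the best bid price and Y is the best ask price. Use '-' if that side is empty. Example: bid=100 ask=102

After op 1 [order #1] limit_buy(price=99, qty=5): fills=none; bids=[#1:5@99] asks=[-]
After op 2 [order #2] limit_buy(price=95, qty=5): fills=none; bids=[#1:5@99 #2:5@95] asks=[-]
After op 3 [order #3] limit_buy(price=105, qty=3): fills=none; bids=[#3:3@105 #1:5@99 #2:5@95] asks=[-]
After op 4 [order #4] limit_buy(price=98, qty=10): fills=none; bids=[#3:3@105 #1:5@99 #4:10@98 #2:5@95] asks=[-]
After op 5 [order #5] market_sell(qty=4): fills=#3x#5:3@105 #1x#5:1@99; bids=[#1:4@99 #4:10@98 #2:5@95] asks=[-]
After op 6 [order #6] market_buy(qty=1): fills=none; bids=[#1:4@99 #4:10@98 #2:5@95] asks=[-]

Answer: bid=99 ask=-
bid=99 ask=-
bid=105 ask=-
bid=105 ask=-
bid=99 ask=-
bid=99 ask=-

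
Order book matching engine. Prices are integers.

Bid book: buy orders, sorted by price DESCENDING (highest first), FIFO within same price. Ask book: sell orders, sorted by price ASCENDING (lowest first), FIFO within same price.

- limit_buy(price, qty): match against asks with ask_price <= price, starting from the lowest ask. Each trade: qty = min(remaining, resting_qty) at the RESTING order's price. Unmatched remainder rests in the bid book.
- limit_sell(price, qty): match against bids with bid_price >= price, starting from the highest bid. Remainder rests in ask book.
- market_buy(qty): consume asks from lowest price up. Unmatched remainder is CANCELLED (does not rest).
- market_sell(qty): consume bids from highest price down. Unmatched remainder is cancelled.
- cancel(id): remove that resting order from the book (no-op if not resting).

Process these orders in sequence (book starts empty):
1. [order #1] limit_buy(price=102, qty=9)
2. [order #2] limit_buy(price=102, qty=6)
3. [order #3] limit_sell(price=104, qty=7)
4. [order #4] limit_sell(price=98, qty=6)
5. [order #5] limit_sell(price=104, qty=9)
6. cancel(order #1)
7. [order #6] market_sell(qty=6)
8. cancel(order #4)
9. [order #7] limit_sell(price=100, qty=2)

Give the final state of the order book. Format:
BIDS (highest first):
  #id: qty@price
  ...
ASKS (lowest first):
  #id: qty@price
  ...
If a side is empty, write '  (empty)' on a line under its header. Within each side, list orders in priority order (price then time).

After op 1 [order #1] limit_buy(price=102, qty=9): fills=none; bids=[#1:9@102] asks=[-]
After op 2 [order #2] limit_buy(price=102, qty=6): fills=none; bids=[#1:9@102 #2:6@102] asks=[-]
After op 3 [order #3] limit_sell(price=104, qty=7): fills=none; bids=[#1:9@102 #2:6@102] asks=[#3:7@104]
After op 4 [order #4] limit_sell(price=98, qty=6): fills=#1x#4:6@102; bids=[#1:3@102 #2:6@102] asks=[#3:7@104]
After op 5 [order #5] limit_sell(price=104, qty=9): fills=none; bids=[#1:3@102 #2:6@102] asks=[#3:7@104 #5:9@104]
After op 6 cancel(order #1): fills=none; bids=[#2:6@102] asks=[#3:7@104 #5:9@104]
After op 7 [order #6] market_sell(qty=6): fills=#2x#6:6@102; bids=[-] asks=[#3:7@104 #5:9@104]
After op 8 cancel(order #4): fills=none; bids=[-] asks=[#3:7@104 #5:9@104]
After op 9 [order #7] limit_sell(price=100, qty=2): fills=none; bids=[-] asks=[#7:2@100 #3:7@104 #5:9@104]

Answer: BIDS (highest first):
  (empty)
ASKS (lowest first):
  #7: 2@100
  #3: 7@104
  #5: 9@104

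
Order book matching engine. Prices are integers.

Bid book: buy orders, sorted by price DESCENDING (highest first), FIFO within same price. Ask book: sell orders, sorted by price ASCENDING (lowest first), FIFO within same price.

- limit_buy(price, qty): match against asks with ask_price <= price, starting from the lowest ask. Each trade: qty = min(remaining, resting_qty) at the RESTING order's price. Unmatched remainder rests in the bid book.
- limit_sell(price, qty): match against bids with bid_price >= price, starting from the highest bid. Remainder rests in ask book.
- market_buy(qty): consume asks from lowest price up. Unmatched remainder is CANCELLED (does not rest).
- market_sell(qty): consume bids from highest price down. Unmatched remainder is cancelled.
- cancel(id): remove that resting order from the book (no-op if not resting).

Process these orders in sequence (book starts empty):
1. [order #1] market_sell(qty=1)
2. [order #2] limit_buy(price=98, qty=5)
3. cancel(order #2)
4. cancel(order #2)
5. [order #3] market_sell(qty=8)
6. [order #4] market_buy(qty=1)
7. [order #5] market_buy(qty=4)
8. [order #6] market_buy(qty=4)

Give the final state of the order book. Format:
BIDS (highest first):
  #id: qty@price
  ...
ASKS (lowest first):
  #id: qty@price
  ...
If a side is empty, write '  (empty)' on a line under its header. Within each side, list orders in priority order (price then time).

Answer: BIDS (highest first):
  (empty)
ASKS (lowest first):
  (empty)

Derivation:
After op 1 [order #1] market_sell(qty=1): fills=none; bids=[-] asks=[-]
After op 2 [order #2] limit_buy(price=98, qty=5): fills=none; bids=[#2:5@98] asks=[-]
After op 3 cancel(order #2): fills=none; bids=[-] asks=[-]
After op 4 cancel(order #2): fills=none; bids=[-] asks=[-]
After op 5 [order #3] market_sell(qty=8): fills=none; bids=[-] asks=[-]
After op 6 [order #4] market_buy(qty=1): fills=none; bids=[-] asks=[-]
After op 7 [order #5] market_buy(qty=4): fills=none; bids=[-] asks=[-]
After op 8 [order #6] market_buy(qty=4): fills=none; bids=[-] asks=[-]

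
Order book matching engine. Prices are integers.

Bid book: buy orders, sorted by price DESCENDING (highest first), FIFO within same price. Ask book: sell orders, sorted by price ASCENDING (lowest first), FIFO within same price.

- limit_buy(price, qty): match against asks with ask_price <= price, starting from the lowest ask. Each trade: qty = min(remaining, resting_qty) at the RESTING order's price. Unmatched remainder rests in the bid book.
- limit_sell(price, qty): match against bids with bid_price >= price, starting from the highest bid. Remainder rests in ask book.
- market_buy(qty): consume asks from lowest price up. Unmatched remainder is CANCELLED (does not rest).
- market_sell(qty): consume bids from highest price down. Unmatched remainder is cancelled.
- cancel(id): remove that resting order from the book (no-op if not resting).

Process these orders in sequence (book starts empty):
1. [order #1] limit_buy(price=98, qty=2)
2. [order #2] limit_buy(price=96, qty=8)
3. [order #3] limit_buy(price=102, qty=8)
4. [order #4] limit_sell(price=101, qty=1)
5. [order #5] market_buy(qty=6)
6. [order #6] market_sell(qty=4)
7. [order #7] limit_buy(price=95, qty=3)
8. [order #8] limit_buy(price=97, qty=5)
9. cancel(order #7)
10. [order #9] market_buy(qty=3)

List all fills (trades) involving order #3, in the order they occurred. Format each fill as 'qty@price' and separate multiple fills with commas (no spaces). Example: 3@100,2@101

Answer: 1@102,4@102

Derivation:
After op 1 [order #1] limit_buy(price=98, qty=2): fills=none; bids=[#1:2@98] asks=[-]
After op 2 [order #2] limit_buy(price=96, qty=8): fills=none; bids=[#1:2@98 #2:8@96] asks=[-]
After op 3 [order #3] limit_buy(price=102, qty=8): fills=none; bids=[#3:8@102 #1:2@98 #2:8@96] asks=[-]
After op 4 [order #4] limit_sell(price=101, qty=1): fills=#3x#4:1@102; bids=[#3:7@102 #1:2@98 #2:8@96] asks=[-]
After op 5 [order #5] market_buy(qty=6): fills=none; bids=[#3:7@102 #1:2@98 #2:8@96] asks=[-]
After op 6 [order #6] market_sell(qty=4): fills=#3x#6:4@102; bids=[#3:3@102 #1:2@98 #2:8@96] asks=[-]
After op 7 [order #7] limit_buy(price=95, qty=3): fills=none; bids=[#3:3@102 #1:2@98 #2:8@96 #7:3@95] asks=[-]
After op 8 [order #8] limit_buy(price=97, qty=5): fills=none; bids=[#3:3@102 #1:2@98 #8:5@97 #2:8@96 #7:3@95] asks=[-]
After op 9 cancel(order #7): fills=none; bids=[#3:3@102 #1:2@98 #8:5@97 #2:8@96] asks=[-]
After op 10 [order #9] market_buy(qty=3): fills=none; bids=[#3:3@102 #1:2@98 #8:5@97 #2:8@96] asks=[-]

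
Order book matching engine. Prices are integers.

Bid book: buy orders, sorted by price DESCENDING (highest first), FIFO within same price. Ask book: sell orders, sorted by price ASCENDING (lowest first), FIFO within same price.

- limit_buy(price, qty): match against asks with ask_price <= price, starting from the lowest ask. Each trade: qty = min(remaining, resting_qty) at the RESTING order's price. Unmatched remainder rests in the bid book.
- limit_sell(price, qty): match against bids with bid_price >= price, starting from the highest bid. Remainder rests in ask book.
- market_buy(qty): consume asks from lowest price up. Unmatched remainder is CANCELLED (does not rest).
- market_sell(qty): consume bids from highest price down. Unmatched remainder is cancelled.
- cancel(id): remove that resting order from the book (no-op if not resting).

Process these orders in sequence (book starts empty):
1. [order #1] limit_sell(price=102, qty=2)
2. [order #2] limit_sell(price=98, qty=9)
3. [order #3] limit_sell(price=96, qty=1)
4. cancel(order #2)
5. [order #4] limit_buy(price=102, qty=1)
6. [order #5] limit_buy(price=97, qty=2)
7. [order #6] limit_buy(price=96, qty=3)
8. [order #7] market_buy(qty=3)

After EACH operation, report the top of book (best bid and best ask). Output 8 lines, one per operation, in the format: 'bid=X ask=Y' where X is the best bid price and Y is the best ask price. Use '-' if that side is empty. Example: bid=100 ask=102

Answer: bid=- ask=102
bid=- ask=98
bid=- ask=96
bid=- ask=96
bid=- ask=102
bid=97 ask=102
bid=97 ask=102
bid=97 ask=-

Derivation:
After op 1 [order #1] limit_sell(price=102, qty=2): fills=none; bids=[-] asks=[#1:2@102]
After op 2 [order #2] limit_sell(price=98, qty=9): fills=none; bids=[-] asks=[#2:9@98 #1:2@102]
After op 3 [order #3] limit_sell(price=96, qty=1): fills=none; bids=[-] asks=[#3:1@96 #2:9@98 #1:2@102]
After op 4 cancel(order #2): fills=none; bids=[-] asks=[#3:1@96 #1:2@102]
After op 5 [order #4] limit_buy(price=102, qty=1): fills=#4x#3:1@96; bids=[-] asks=[#1:2@102]
After op 6 [order #5] limit_buy(price=97, qty=2): fills=none; bids=[#5:2@97] asks=[#1:2@102]
After op 7 [order #6] limit_buy(price=96, qty=3): fills=none; bids=[#5:2@97 #6:3@96] asks=[#1:2@102]
After op 8 [order #7] market_buy(qty=3): fills=#7x#1:2@102; bids=[#5:2@97 #6:3@96] asks=[-]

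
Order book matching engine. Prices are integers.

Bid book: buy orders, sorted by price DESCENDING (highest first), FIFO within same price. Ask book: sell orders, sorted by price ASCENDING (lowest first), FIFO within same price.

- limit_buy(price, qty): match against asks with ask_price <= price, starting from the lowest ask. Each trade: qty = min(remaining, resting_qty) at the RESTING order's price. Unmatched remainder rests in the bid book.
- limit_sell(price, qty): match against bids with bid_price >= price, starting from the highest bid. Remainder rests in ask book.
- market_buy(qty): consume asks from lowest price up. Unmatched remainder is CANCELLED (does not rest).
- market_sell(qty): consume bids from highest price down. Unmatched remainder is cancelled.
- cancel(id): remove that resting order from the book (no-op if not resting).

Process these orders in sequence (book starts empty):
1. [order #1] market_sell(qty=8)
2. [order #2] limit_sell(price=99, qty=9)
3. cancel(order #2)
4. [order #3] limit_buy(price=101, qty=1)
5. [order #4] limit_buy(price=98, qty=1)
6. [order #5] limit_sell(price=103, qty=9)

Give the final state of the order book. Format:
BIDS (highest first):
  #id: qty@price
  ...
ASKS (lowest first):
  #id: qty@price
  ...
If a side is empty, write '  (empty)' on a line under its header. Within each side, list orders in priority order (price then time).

Answer: BIDS (highest first):
  #3: 1@101
  #4: 1@98
ASKS (lowest first):
  #5: 9@103

Derivation:
After op 1 [order #1] market_sell(qty=8): fills=none; bids=[-] asks=[-]
After op 2 [order #2] limit_sell(price=99, qty=9): fills=none; bids=[-] asks=[#2:9@99]
After op 3 cancel(order #2): fills=none; bids=[-] asks=[-]
After op 4 [order #3] limit_buy(price=101, qty=1): fills=none; bids=[#3:1@101] asks=[-]
After op 5 [order #4] limit_buy(price=98, qty=1): fills=none; bids=[#3:1@101 #4:1@98] asks=[-]
After op 6 [order #5] limit_sell(price=103, qty=9): fills=none; bids=[#3:1@101 #4:1@98] asks=[#5:9@103]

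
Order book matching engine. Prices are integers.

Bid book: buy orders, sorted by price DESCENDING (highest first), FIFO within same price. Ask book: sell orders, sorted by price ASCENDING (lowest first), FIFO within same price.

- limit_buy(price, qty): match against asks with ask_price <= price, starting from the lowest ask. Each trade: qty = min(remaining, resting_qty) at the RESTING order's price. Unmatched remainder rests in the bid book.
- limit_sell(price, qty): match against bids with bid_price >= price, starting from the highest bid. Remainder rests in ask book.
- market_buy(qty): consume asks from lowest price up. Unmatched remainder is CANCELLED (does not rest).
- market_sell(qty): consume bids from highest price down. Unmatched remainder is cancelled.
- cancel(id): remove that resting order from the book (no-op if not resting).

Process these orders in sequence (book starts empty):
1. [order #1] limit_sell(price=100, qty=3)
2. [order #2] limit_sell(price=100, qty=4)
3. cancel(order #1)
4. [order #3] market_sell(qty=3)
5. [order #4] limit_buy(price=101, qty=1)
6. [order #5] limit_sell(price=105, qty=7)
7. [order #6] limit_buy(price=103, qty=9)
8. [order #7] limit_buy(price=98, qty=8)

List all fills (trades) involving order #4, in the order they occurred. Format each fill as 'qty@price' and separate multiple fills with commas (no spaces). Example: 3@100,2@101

Answer: 1@100

Derivation:
After op 1 [order #1] limit_sell(price=100, qty=3): fills=none; bids=[-] asks=[#1:3@100]
After op 2 [order #2] limit_sell(price=100, qty=4): fills=none; bids=[-] asks=[#1:3@100 #2:4@100]
After op 3 cancel(order #1): fills=none; bids=[-] asks=[#2:4@100]
After op 4 [order #3] market_sell(qty=3): fills=none; bids=[-] asks=[#2:4@100]
After op 5 [order #4] limit_buy(price=101, qty=1): fills=#4x#2:1@100; bids=[-] asks=[#2:3@100]
After op 6 [order #5] limit_sell(price=105, qty=7): fills=none; bids=[-] asks=[#2:3@100 #5:7@105]
After op 7 [order #6] limit_buy(price=103, qty=9): fills=#6x#2:3@100; bids=[#6:6@103] asks=[#5:7@105]
After op 8 [order #7] limit_buy(price=98, qty=8): fills=none; bids=[#6:6@103 #7:8@98] asks=[#5:7@105]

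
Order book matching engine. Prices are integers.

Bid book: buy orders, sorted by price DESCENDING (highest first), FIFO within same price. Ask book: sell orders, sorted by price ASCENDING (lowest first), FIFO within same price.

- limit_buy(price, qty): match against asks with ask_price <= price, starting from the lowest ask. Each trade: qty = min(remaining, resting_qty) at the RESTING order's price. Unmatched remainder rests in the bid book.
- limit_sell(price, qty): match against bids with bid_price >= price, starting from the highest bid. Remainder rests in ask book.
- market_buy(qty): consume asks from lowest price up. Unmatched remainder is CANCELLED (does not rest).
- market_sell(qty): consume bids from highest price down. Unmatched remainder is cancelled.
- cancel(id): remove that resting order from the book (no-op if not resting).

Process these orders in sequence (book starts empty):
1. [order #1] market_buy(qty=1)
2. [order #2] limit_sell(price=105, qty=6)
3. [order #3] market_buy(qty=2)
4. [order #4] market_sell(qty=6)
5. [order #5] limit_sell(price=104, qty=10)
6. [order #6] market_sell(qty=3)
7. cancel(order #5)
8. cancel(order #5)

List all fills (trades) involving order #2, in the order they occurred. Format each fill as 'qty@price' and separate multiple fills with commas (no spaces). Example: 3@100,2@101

Answer: 2@105

Derivation:
After op 1 [order #1] market_buy(qty=1): fills=none; bids=[-] asks=[-]
After op 2 [order #2] limit_sell(price=105, qty=6): fills=none; bids=[-] asks=[#2:6@105]
After op 3 [order #3] market_buy(qty=2): fills=#3x#2:2@105; bids=[-] asks=[#2:4@105]
After op 4 [order #4] market_sell(qty=6): fills=none; bids=[-] asks=[#2:4@105]
After op 5 [order #5] limit_sell(price=104, qty=10): fills=none; bids=[-] asks=[#5:10@104 #2:4@105]
After op 6 [order #6] market_sell(qty=3): fills=none; bids=[-] asks=[#5:10@104 #2:4@105]
After op 7 cancel(order #5): fills=none; bids=[-] asks=[#2:4@105]
After op 8 cancel(order #5): fills=none; bids=[-] asks=[#2:4@105]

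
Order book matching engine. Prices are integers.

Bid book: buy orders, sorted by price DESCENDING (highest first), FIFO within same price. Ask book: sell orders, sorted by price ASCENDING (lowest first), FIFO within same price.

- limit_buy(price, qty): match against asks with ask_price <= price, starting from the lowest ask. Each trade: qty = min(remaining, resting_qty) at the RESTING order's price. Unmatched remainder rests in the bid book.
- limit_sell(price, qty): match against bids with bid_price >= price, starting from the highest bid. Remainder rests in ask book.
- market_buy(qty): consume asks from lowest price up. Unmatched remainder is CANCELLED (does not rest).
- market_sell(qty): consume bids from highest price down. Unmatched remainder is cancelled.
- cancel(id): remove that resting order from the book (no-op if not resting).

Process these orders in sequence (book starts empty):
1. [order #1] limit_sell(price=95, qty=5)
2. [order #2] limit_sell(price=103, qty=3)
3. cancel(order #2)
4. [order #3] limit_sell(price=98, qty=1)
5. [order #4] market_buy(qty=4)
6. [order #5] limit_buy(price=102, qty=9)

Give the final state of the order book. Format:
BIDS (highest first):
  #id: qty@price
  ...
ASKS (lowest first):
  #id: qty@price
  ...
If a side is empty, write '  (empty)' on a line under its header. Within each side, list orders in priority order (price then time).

Answer: BIDS (highest first):
  #5: 7@102
ASKS (lowest first):
  (empty)

Derivation:
After op 1 [order #1] limit_sell(price=95, qty=5): fills=none; bids=[-] asks=[#1:5@95]
After op 2 [order #2] limit_sell(price=103, qty=3): fills=none; bids=[-] asks=[#1:5@95 #2:3@103]
After op 3 cancel(order #2): fills=none; bids=[-] asks=[#1:5@95]
After op 4 [order #3] limit_sell(price=98, qty=1): fills=none; bids=[-] asks=[#1:5@95 #3:1@98]
After op 5 [order #4] market_buy(qty=4): fills=#4x#1:4@95; bids=[-] asks=[#1:1@95 #3:1@98]
After op 6 [order #5] limit_buy(price=102, qty=9): fills=#5x#1:1@95 #5x#3:1@98; bids=[#5:7@102] asks=[-]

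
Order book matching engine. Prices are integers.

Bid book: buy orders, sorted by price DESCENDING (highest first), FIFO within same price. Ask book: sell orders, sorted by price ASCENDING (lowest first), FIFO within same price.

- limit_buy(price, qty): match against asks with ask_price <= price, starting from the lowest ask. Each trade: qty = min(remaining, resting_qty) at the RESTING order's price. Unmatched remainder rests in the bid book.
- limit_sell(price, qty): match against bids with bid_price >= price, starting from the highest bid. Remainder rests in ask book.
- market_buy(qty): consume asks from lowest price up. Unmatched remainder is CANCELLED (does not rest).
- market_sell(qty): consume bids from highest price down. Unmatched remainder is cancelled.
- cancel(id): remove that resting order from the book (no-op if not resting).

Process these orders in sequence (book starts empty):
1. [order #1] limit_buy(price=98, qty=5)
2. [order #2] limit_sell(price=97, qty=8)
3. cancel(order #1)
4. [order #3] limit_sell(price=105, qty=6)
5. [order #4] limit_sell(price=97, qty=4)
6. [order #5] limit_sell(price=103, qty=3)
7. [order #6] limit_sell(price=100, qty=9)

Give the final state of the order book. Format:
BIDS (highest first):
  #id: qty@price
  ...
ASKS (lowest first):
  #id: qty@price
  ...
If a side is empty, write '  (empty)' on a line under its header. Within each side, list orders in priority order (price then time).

Answer: BIDS (highest first):
  (empty)
ASKS (lowest first):
  #2: 3@97
  #4: 4@97
  #6: 9@100
  #5: 3@103
  #3: 6@105

Derivation:
After op 1 [order #1] limit_buy(price=98, qty=5): fills=none; bids=[#1:5@98] asks=[-]
After op 2 [order #2] limit_sell(price=97, qty=8): fills=#1x#2:5@98; bids=[-] asks=[#2:3@97]
After op 3 cancel(order #1): fills=none; bids=[-] asks=[#2:3@97]
After op 4 [order #3] limit_sell(price=105, qty=6): fills=none; bids=[-] asks=[#2:3@97 #3:6@105]
After op 5 [order #4] limit_sell(price=97, qty=4): fills=none; bids=[-] asks=[#2:3@97 #4:4@97 #3:6@105]
After op 6 [order #5] limit_sell(price=103, qty=3): fills=none; bids=[-] asks=[#2:3@97 #4:4@97 #5:3@103 #3:6@105]
After op 7 [order #6] limit_sell(price=100, qty=9): fills=none; bids=[-] asks=[#2:3@97 #4:4@97 #6:9@100 #5:3@103 #3:6@105]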